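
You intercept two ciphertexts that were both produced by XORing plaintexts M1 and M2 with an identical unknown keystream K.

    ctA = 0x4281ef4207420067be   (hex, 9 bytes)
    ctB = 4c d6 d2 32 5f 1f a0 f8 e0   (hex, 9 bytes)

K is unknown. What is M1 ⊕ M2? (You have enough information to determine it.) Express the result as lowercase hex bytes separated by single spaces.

0e 57 3d 70 58 5d a0 9f 5e

ctA ⊕ ctB = (M1 ⊕ K) ⊕ (M2 ⊕ K) = M1 ⊕ M2 — the shared key cancels under XOR.
byte 0:  66 ^  76 =  14
byte 1: 129 ^ 214 =  87
byte 2: 239 ^ 210 =  61
byte 3:  66 ^  50 = 112
byte 4:   7 ^  95 =  88
byte 5:  66 ^  31 =  93
byte 6:   0 ^ 160 = 160
byte 7: 103 ^ 248 = 159
byte 8: 190 ^ 224 =  94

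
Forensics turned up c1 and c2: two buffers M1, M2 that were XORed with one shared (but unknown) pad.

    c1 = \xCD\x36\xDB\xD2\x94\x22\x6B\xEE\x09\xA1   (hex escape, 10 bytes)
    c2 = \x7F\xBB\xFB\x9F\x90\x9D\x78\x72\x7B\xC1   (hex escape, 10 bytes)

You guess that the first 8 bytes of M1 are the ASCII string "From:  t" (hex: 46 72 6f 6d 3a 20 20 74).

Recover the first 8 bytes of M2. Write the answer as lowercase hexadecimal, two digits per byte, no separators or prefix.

f4ff4f203e9f33e8

First, c1 ⊕ c2 = (M1 ⊕ K) ⊕ (M2 ⊕ K) = M1 ⊕ M2, so the key drops out. Then M2 = (M1 ⊕ M2) ⊕ M1 over the first 8 bytes.
byte 0: (cd XOR 7f) XOR 46 = b2 XOR 46 = f4
byte 1: (36 XOR bb) XOR 72 = 8d XOR 72 = ff
byte 2: (db XOR fb) XOR 6f = 20 XOR 6f = 4f
byte 3: (d2 XOR 9f) XOR 6d = 4d XOR 6d = 20
byte 4: (94 XOR 90) XOR 3a = 04 XOR 3a = 3e
byte 5: (22 XOR 9d) XOR 20 = bf XOR 20 = 9f
byte 6: (6b XOR 78) XOR 20 = 13 XOR 20 = 33
byte 7: (ee XOR 72) XOR 74 = 9c XOR 74 = e8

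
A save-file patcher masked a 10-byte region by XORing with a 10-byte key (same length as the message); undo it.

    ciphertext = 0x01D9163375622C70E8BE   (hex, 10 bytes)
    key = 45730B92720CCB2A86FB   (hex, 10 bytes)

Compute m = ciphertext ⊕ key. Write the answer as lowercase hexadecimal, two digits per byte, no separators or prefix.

44aa1da1076ee75a6e45

XOR is its own inverse, so applying the key byte-wise gives the result directly.
01 ^ 45 = 44
d9 ^ 73 = aa
16 ^ 0b = 1d
33 ^ 92 = a1
75 ^ 72 = 07
62 ^ 0c = 6e
2c ^ cb = e7
70 ^ 2a = 5a
e8 ^ 86 = 6e
be ^ fb = 45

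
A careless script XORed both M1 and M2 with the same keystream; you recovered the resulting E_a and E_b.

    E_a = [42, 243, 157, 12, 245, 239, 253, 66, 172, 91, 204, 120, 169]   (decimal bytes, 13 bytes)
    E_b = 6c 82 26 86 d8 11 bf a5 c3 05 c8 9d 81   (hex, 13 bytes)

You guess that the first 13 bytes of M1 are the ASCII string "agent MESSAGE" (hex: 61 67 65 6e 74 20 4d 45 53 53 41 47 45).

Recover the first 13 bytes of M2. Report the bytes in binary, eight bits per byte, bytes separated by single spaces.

00100111 00010110 11011110 11100100 01011001 11011110 00001111 10100010 00111100 00001101 01000101 10100010 01101101

First, E_a ⊕ E_b = (M1 ⊕ K) ⊕ (M2 ⊕ K) = M1 ⊕ M2, so the key drops out. Then M2 = (M1 ⊕ M2) ⊕ M1 over the first 13 bytes.
byte 0: (2a ⊕ 6c) ⊕ 61 = 46 ⊕ 61 = 27
byte 1: (f3 ⊕ 82) ⊕ 67 = 71 ⊕ 67 = 16
byte 2: (9d ⊕ 26) ⊕ 65 = bb ⊕ 65 = de
byte 3: (0c ⊕ 86) ⊕ 6e = 8a ⊕ 6e = e4
byte 4: (f5 ⊕ d8) ⊕ 74 = 2d ⊕ 74 = 59
byte 5: (ef ⊕ 11) ⊕ 20 = fe ⊕ 20 = de
byte 6: (fd ⊕ bf) ⊕ 4d = 42 ⊕ 4d = 0f
byte 7: (42 ⊕ a5) ⊕ 45 = e7 ⊕ 45 = a2
byte 8: (ac ⊕ c3) ⊕ 53 = 6f ⊕ 53 = 3c
byte 9: (5b ⊕ 05) ⊕ 53 = 5e ⊕ 53 = 0d
byte 10: (cc ⊕ c8) ⊕ 41 = 04 ⊕ 41 = 45
byte 11: (78 ⊕ 9d) ⊕ 47 = e5 ⊕ 47 = a2
byte 12: (a9 ⊕ 81) ⊕ 45 = 28 ⊕ 45 = 6d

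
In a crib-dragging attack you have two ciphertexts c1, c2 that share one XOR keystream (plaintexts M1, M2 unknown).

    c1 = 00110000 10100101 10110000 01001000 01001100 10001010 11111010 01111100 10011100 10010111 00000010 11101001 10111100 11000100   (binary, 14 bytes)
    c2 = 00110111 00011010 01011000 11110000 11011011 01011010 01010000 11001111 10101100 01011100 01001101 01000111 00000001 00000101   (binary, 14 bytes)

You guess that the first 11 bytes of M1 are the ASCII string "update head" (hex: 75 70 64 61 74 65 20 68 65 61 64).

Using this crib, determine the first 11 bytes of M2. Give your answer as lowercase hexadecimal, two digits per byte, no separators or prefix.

First, c1 ⊕ c2 = (M1 ⊕ K) ⊕ (M2 ⊕ K) = M1 ⊕ M2, so the key drops out. Then M2 = (M1 ⊕ M2) ⊕ M1 over the first 11 bytes.
byte 0: (30 xor 37) xor 75 = 07 xor 75 = 72
byte 1: (a5 xor 1a) xor 70 = bf xor 70 = cf
byte 2: (b0 xor 58) xor 64 = e8 xor 64 = 8c
byte 3: (48 xor f0) xor 61 = b8 xor 61 = d9
byte 4: (4c xor db) xor 74 = 97 xor 74 = e3
byte 5: (8a xor 5a) xor 65 = d0 xor 65 = b5
byte 6: (fa xor 50) xor 20 = aa xor 20 = 8a
byte 7: (7c xor cf) xor 68 = b3 xor 68 = db
byte 8: (9c xor ac) xor 65 = 30 xor 65 = 55
byte 9: (97 xor 5c) xor 61 = cb xor 61 = aa
byte 10: (02 xor 4d) xor 64 = 4f xor 64 = 2b

72cf8cd9e3b58adb55aa2b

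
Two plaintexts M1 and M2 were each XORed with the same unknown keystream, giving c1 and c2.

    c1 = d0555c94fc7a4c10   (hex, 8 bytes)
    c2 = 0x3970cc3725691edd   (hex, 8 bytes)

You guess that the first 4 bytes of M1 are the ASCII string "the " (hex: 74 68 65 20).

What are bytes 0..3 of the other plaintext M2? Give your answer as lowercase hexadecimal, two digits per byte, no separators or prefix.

9d4df583

First, c1 ⊕ c2 = (M1 ⊕ K) ⊕ (M2 ⊕ K) = M1 ⊕ M2, so the key drops out. Then M2 = (M1 ⊕ M2) ⊕ M1 over the first 4 bytes.
byte 0: (d0 xor 39) xor 74 = e9 xor 74 = 9d
byte 1: (55 xor 70) xor 68 = 25 xor 68 = 4d
byte 2: (5c xor cc) xor 65 = 90 xor 65 = f5
byte 3: (94 xor 37) xor 20 = a3 xor 20 = 83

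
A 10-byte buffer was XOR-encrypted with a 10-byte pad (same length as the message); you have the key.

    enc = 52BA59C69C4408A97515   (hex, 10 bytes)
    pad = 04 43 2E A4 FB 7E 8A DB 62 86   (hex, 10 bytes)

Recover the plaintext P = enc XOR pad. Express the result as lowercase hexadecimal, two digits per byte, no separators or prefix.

52 xor 04 = 56
ba xor 43 = f9
59 xor 2e = 77
c6 xor a4 = 62
9c xor fb = 67
44 xor 7e = 3a
08 xor 8a = 82
a9 xor db = 72
75 xor 62 = 17
15 xor 86 = 93

56f97762673a82721793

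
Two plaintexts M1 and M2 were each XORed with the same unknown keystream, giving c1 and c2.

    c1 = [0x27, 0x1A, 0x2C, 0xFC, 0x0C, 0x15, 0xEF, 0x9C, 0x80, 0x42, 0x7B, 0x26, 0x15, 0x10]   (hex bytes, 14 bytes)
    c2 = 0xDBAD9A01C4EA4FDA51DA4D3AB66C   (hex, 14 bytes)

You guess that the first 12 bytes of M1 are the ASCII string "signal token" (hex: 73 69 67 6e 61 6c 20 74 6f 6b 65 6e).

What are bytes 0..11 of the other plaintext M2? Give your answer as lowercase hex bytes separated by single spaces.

First, c1 ⊕ c2 = (M1 ⊕ K) ⊕ (M2 ⊕ K) = M1 ⊕ M2, so the key drops out. Then M2 = (M1 ⊕ M2) ⊕ M1 over the first 12 bytes.
byte 0: (27 ⊕ db) ⊕ 73 = fc ⊕ 73 = 8f
byte 1: (1a ⊕ ad) ⊕ 69 = b7 ⊕ 69 = de
byte 2: (2c ⊕ 9a) ⊕ 67 = b6 ⊕ 67 = d1
byte 3: (fc ⊕ 01) ⊕ 6e = fd ⊕ 6e = 93
byte 4: (0c ⊕ c4) ⊕ 61 = c8 ⊕ 61 = a9
byte 5: (15 ⊕ ea) ⊕ 6c = ff ⊕ 6c = 93
byte 6: (ef ⊕ 4f) ⊕ 20 = a0 ⊕ 20 = 80
byte 7: (9c ⊕ da) ⊕ 74 = 46 ⊕ 74 = 32
byte 8: (80 ⊕ 51) ⊕ 6f = d1 ⊕ 6f = be
byte 9: (42 ⊕ da) ⊕ 6b = 98 ⊕ 6b = f3
byte 10: (7b ⊕ 4d) ⊕ 65 = 36 ⊕ 65 = 53
byte 11: (26 ⊕ 3a) ⊕ 6e = 1c ⊕ 6e = 72

8f de d1 93 a9 93 80 32 be f3 53 72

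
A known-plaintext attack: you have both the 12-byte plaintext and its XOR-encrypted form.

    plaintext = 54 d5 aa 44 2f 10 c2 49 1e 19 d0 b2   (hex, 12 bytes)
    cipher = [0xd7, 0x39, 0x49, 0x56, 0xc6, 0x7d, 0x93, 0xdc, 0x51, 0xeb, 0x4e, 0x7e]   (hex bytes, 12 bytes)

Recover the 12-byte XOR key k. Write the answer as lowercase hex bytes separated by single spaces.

Since cipher = plaintext ⊕ k, XORing both sides with plaintext gives k = plaintext ⊕ cipher.
byte 0: 54 ⊕ d7 = 83
byte 1: d5 ⊕ 39 = ec
byte 2: aa ⊕ 49 = e3
byte 3: 44 ⊕ 56 = 12
byte 4: 2f ⊕ c6 = e9
byte 5: 10 ⊕ 7d = 6d
byte 6: c2 ⊕ 93 = 51
byte 7: 49 ⊕ dc = 95
byte 8: 1e ⊕ 51 = 4f
byte 9: 19 ⊕ eb = f2
byte 10: d0 ⊕ 4e = 9e
byte 11: b2 ⊕ 7e = cc

83 ec e3 12 e9 6d 51 95 4f f2 9e cc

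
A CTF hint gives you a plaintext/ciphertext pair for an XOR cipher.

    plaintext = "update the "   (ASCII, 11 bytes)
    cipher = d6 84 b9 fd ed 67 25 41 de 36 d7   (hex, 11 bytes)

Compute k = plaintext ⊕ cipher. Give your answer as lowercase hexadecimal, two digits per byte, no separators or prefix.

Since cipher = plaintext ⊕ k, XORing both sides with plaintext gives k = plaintext ⊕ cipher.
byte 0: 75 ⊕ d6 = a3
byte 1: 70 ⊕ 84 = f4
byte 2: 64 ⊕ b9 = dd
byte 3: 61 ⊕ fd = 9c
byte 4: 74 ⊕ ed = 99
byte 5: 65 ⊕ 67 = 02
byte 6: 20 ⊕ 25 = 05
byte 7: 74 ⊕ 41 = 35
byte 8: 68 ⊕ de = b6
byte 9: 65 ⊕ 36 = 53
byte 10: 20 ⊕ d7 = f7

a3f4dd9c99020535b653f7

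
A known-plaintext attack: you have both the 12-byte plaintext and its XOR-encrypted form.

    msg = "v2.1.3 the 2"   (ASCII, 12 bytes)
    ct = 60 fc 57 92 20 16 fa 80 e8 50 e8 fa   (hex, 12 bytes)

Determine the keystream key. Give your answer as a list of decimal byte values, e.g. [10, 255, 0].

[22, 206, 121, 163, 14, 37, 218, 244, 128, 53, 200, 200]

Since ct = msg ⊕ key, XORing both sides with msg gives key = msg ⊕ ct.
76 xor 60 = 16
32 xor fc = ce
2e xor 57 = 79
31 xor 92 = a3
2e xor 20 = 0e
33 xor 16 = 25
20 xor fa = da
74 xor 80 = f4
68 xor e8 = 80
65 xor 50 = 35
20 xor e8 = c8
32 xor fa = c8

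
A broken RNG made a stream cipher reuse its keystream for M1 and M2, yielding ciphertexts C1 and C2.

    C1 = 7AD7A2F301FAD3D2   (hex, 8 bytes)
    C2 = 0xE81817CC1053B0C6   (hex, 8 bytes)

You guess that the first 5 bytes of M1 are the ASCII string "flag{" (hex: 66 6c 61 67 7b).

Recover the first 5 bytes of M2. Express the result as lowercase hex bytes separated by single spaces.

f4 a3 d4 58 6a

First, C1 ⊕ C2 = (M1 ⊕ K) ⊕ (M2 ⊕ K) = M1 ⊕ M2, so the key drops out. Then M2 = (M1 ⊕ M2) ⊕ M1 over the first 5 bytes.
byte 0: (7a xor e8) xor 66 = 92 xor 66 = f4
byte 1: (d7 xor 18) xor 6c = cf xor 6c = a3
byte 2: (a2 xor 17) xor 61 = b5 xor 61 = d4
byte 3: (f3 xor cc) xor 67 = 3f xor 67 = 58
byte 4: (01 xor 10) xor 7b = 11 xor 7b = 6a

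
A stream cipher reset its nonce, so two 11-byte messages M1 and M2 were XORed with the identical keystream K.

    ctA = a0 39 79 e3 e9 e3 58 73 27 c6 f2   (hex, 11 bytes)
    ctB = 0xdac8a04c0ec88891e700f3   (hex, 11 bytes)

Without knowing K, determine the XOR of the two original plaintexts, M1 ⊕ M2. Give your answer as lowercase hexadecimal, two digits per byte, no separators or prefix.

7af1d9afe72bd0e2c0c601

ctA ⊕ ctB = (M1 ⊕ K) ⊕ (M2 ⊕ K) = M1 ⊕ M2 — the shared key cancels under XOR.
a0 XOR da = 7a
39 XOR c8 = f1
79 XOR a0 = d9
e3 XOR 4c = af
e9 XOR 0e = e7
e3 XOR c8 = 2b
58 XOR 88 = d0
73 XOR 91 = e2
27 XOR e7 = c0
c6 XOR 00 = c6
f2 XOR f3 = 01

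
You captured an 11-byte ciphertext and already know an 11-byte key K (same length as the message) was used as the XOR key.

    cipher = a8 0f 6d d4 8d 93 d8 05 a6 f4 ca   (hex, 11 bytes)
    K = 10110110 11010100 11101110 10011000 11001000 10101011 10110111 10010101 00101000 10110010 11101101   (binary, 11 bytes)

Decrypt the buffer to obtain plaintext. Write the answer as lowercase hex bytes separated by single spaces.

XOR is its own inverse, so applying the key byte-wise gives the result directly.
168 ^ 182 =  30
 15 ^ 212 = 219
109 ^ 238 = 131
212 ^ 152 =  76
141 ^ 200 =  69
147 ^ 171 =  56
216 ^ 183 = 111
  5 ^ 149 = 144
166 ^  40 = 142
244 ^ 178 =  70
202 ^ 237 =  39

1e db 83 4c 45 38 6f 90 8e 46 27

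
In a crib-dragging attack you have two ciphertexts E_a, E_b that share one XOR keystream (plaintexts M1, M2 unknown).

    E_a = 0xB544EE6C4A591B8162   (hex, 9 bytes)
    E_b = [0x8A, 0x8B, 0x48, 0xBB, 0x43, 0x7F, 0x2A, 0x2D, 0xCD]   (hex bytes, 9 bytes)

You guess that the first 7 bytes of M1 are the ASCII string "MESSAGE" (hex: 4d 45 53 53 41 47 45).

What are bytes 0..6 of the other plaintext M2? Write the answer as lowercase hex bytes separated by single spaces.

First, E_a ⊕ E_b = (M1 ⊕ K) ⊕ (M2 ⊕ K) = M1 ⊕ M2, so the key drops out. Then M2 = (M1 ⊕ M2) ⊕ M1 over the first 7 bytes.
byte 0: (b5 ^ 8a) ^ 4d = 3f ^ 4d = 72
byte 1: (44 ^ 8b) ^ 45 = cf ^ 45 = 8a
byte 2: (ee ^ 48) ^ 53 = a6 ^ 53 = f5
byte 3: (6c ^ bb) ^ 53 = d7 ^ 53 = 84
byte 4: (4a ^ 43) ^ 41 = 09 ^ 41 = 48
byte 5: (59 ^ 7f) ^ 47 = 26 ^ 47 = 61
byte 6: (1b ^ 2a) ^ 45 = 31 ^ 45 = 74

72 8a f5 84 48 61 74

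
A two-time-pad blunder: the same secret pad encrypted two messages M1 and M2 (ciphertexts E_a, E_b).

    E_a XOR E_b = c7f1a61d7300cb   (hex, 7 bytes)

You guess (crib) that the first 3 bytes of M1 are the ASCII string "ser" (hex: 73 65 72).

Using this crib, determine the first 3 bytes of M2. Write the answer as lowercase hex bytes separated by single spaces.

Since E_a ⊕ E_b = M1 ⊕ M2, XORing with the guessed M1 bytes yields the corresponding M2 bytes: M2 = (E_a ⊕ E_b) ⊕ M1.
byte 0: 11000111 XOR 01110011 = 10110100
byte 1: 11110001 XOR 01100101 = 10010100
byte 2: 10100110 XOR 01110010 = 11010100

b4 94 d4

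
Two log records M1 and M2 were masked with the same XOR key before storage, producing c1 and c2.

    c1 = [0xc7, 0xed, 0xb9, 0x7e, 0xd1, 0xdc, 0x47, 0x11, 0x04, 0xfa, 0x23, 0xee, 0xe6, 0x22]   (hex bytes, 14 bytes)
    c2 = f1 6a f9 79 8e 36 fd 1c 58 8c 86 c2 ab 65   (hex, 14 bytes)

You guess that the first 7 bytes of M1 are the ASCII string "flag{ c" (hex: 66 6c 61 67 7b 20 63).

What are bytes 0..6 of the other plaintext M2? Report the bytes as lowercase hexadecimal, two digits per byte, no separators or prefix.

50eb216024cad9

First, c1 ⊕ c2 = (M1 ⊕ K) ⊕ (M2 ⊕ K) = M1 ⊕ M2, so the key drops out. Then M2 = (M1 ⊕ M2) ⊕ M1 over the first 7 bytes.
byte 0: (c7 xor f1) xor 66 = 36 xor 66 = 50
byte 1: (ed xor 6a) xor 6c = 87 xor 6c = eb
byte 2: (b9 xor f9) xor 61 = 40 xor 61 = 21
byte 3: (7e xor 79) xor 67 = 07 xor 67 = 60
byte 4: (d1 xor 8e) xor 7b = 5f xor 7b = 24
byte 5: (dc xor 36) xor 20 = ea xor 20 = ca
byte 6: (47 xor fd) xor 63 = ba xor 63 = d9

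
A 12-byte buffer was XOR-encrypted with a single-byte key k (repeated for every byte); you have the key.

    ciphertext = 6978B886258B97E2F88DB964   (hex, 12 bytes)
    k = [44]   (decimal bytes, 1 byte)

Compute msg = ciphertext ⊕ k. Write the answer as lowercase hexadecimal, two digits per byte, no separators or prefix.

455494aa09a7bbced4a19548

The 1-byte key repeats, so the effective keystream is 2c 2c 2c 2c 2c 2c 2c 2c 2c 2c 2c 2c.
byte 0: 69 ^ 2c = 45
byte 1: 78 ^ 2c = 54
byte 2: b8 ^ 2c = 94
byte 3: 86 ^ 2c = aa
byte 4: 25 ^ 2c = 09
byte 5: 8b ^ 2c = a7
byte 6: 97 ^ 2c = bb
byte 7: e2 ^ 2c = ce
byte 8: f8 ^ 2c = d4
byte 9: 8d ^ 2c = a1
byte 10: b9 ^ 2c = 95
byte 11: 64 ^ 2c = 48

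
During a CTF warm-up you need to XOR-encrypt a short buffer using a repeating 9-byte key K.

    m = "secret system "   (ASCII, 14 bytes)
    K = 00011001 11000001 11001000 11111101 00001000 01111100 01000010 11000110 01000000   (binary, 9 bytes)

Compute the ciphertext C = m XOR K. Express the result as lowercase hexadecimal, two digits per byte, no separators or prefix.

The 9-byte key repeats, so the effective keystream is 19 c1 c8 fd 08 7c 42 c6 40 19 c1 c8 fd 08.
byte 0: 73 XOR 19 = 6a
byte 1: 65 XOR c1 = a4
byte 2: 63 XOR c8 = ab
byte 3: 72 XOR fd = 8f
byte 4: 65 XOR 08 = 6d
byte 5: 74 XOR 7c = 08
byte 6: 20 XOR 42 = 62
byte 7: 73 XOR c6 = b5
byte 8: 79 XOR 40 = 39
byte 9: 73 XOR 19 = 6a
byte 10: 74 XOR c1 = b5
byte 11: 65 XOR c8 = ad
byte 12: 6d XOR fd = 90
byte 13: 20 XOR 08 = 28

6aa4ab8f6d0862b5396ab5ad9028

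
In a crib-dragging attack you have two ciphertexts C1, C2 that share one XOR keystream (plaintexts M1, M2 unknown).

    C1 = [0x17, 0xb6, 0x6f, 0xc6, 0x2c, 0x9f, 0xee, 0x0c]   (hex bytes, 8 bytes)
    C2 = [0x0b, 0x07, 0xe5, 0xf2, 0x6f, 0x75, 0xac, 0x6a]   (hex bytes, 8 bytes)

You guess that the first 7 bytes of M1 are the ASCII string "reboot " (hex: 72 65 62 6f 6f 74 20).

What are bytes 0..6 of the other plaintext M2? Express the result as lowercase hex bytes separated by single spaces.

6e d4 e8 5b 2c 9e 62

First, C1 ⊕ C2 = (M1 ⊕ K) ⊕ (M2 ⊕ K) = M1 ⊕ M2, so the key drops out. Then M2 = (M1 ⊕ M2) ⊕ M1 over the first 7 bytes.
byte 0: (17 XOR 0b) XOR 72 = 1c XOR 72 = 6e
byte 1: (b6 XOR 07) XOR 65 = b1 XOR 65 = d4
byte 2: (6f XOR e5) XOR 62 = 8a XOR 62 = e8
byte 3: (c6 XOR f2) XOR 6f = 34 XOR 6f = 5b
byte 4: (2c XOR 6f) XOR 6f = 43 XOR 6f = 2c
byte 5: (9f XOR 75) XOR 74 = ea XOR 74 = 9e
byte 6: (ee XOR ac) XOR 20 = 42 XOR 20 = 62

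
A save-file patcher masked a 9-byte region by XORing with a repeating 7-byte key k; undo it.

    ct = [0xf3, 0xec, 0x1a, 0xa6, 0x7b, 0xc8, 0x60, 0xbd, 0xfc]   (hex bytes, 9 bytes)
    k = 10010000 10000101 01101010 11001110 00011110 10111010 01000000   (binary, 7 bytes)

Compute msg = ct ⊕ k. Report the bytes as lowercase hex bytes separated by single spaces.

63 69 70 68 65 72 20 2d 79

The 7-byte key repeats, so the effective keystream is 90 85 6a ce 1e ba 40 90 85.
byte 0: 11110011 ⊕ 10010000 = 01100011
byte 1: 11101100 ⊕ 10000101 = 01101001
byte 2: 00011010 ⊕ 01101010 = 01110000
byte 3: 10100110 ⊕ 11001110 = 01101000
byte 4: 01111011 ⊕ 00011110 = 01100101
byte 5: 11001000 ⊕ 10111010 = 01110010
byte 6: 01100000 ⊕ 01000000 = 00100000
byte 7: 10111101 ⊕ 10010000 = 00101101
byte 8: 11111100 ⊕ 10000101 = 01111001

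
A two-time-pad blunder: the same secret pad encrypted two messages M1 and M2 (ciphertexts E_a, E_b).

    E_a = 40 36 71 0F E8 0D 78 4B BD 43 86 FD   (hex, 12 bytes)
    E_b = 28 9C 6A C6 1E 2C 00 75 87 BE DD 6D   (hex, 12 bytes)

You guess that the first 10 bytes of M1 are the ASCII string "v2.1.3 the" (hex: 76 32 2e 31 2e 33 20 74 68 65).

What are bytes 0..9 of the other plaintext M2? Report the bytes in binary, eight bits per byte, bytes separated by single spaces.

First, E_a ⊕ E_b = (M1 ⊕ K) ⊕ (M2 ⊕ K) = M1 ⊕ M2, so the key drops out. Then M2 = (M1 ⊕ M2) ⊕ M1 over the first 10 bytes.
byte 0: (40 ^ 28) ^ 76 = 68 ^ 76 = 1e
byte 1: (36 ^ 9c) ^ 32 = aa ^ 32 = 98
byte 2: (71 ^ 6a) ^ 2e = 1b ^ 2e = 35
byte 3: (0f ^ c6) ^ 31 = c9 ^ 31 = f8
byte 4: (e8 ^ 1e) ^ 2e = f6 ^ 2e = d8
byte 5: (0d ^ 2c) ^ 33 = 21 ^ 33 = 12
byte 6: (78 ^ 00) ^ 20 = 78 ^ 20 = 58
byte 7: (4b ^ 75) ^ 74 = 3e ^ 74 = 4a
byte 8: (bd ^ 87) ^ 68 = 3a ^ 68 = 52
byte 9: (43 ^ be) ^ 65 = fd ^ 65 = 98

00011110 10011000 00110101 11111000 11011000 00010010 01011000 01001010 01010010 10011000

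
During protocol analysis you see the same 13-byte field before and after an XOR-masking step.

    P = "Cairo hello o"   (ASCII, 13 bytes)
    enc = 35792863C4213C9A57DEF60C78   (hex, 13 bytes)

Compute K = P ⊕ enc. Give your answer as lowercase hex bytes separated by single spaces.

76 18 41 11 ab 01 54 ff 3b b2 99 2c 17

Since enc = P ⊕ K, XORing both sides with P gives K = P ⊕ enc.
43 ⊕ 35 = 76
61 ⊕ 79 = 18
69 ⊕ 28 = 41
72 ⊕ 63 = 11
6f ⊕ c4 = ab
20 ⊕ 21 = 01
68 ⊕ 3c = 54
65 ⊕ 9a = ff
6c ⊕ 57 = 3b
6c ⊕ de = b2
6f ⊕ f6 = 99
20 ⊕ 0c = 2c
6f ⊕ 78 = 17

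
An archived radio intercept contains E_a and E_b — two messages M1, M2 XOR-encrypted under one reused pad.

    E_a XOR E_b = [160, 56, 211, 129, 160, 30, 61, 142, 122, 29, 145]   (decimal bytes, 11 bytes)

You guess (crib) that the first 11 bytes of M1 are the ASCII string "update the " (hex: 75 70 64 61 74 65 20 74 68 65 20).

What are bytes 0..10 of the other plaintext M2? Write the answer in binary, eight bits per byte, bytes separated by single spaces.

Since E_a ⊕ E_b = M1 ⊕ M2, XORing with the guessed M1 bytes yields the corresponding M2 bytes: M2 = (E_a ⊕ E_b) ⊕ M1.
byte 0: 10100000 ^ 01110101 = 11010101
byte 1: 00111000 ^ 01110000 = 01001000
byte 2: 11010011 ^ 01100100 = 10110111
byte 3: 10000001 ^ 01100001 = 11100000
byte 4: 10100000 ^ 01110100 = 11010100
byte 5: 00011110 ^ 01100101 = 01111011
byte 6: 00111101 ^ 00100000 = 00011101
byte 7: 10001110 ^ 01110100 = 11111010
byte 8: 01111010 ^ 01101000 = 00010010
byte 9: 00011101 ^ 01100101 = 01111000
byte 10: 10010001 ^ 00100000 = 10110001

11010101 01001000 10110111 11100000 11010100 01111011 00011101 11111010 00010010 01111000 10110001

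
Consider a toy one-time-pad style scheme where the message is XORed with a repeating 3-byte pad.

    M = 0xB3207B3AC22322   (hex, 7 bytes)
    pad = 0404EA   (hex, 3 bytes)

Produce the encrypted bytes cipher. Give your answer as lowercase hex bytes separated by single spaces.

The 3-byte key repeats, so the effective keystream is 04 04 ea 04 04 ea 04.
byte 0: 10110011 XOR 00000100 = 10110111
byte 1: 00100000 XOR 00000100 = 00100100
byte 2: 01111011 XOR 11101010 = 10010001
byte 3: 00111010 XOR 00000100 = 00111110
byte 4: 11000010 XOR 00000100 = 11000110
byte 5: 00100011 XOR 11101010 = 11001001
byte 6: 00100010 XOR 00000100 = 00100110

b7 24 91 3e c6 c9 26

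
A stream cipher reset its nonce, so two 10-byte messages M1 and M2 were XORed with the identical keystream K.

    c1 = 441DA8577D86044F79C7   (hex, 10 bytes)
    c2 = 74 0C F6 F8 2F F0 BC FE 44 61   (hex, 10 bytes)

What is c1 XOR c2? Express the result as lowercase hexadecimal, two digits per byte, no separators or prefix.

30115eaf5276b8b13da6

c1 ⊕ c2 = (M1 ⊕ K) ⊕ (M2 ⊕ K) = M1 ⊕ M2 — the shared key cancels under XOR.
01000100 ^ 01110100 = 00110000
00011101 ^ 00001100 = 00010001
10101000 ^ 11110110 = 01011110
01010111 ^ 11111000 = 10101111
01111101 ^ 00101111 = 01010010
10000110 ^ 11110000 = 01110110
00000100 ^ 10111100 = 10111000
01001111 ^ 11111110 = 10110001
01111001 ^ 01000100 = 00111101
11000111 ^ 01100001 = 10100110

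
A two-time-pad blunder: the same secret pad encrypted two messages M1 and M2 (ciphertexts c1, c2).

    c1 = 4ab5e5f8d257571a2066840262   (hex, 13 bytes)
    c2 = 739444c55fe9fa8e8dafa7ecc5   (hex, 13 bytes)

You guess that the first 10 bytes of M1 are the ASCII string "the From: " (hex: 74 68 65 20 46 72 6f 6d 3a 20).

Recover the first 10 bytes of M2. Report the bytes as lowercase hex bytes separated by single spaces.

4d 49 c4 1d cb cc c2 f9 97 e9

First, c1 ⊕ c2 = (M1 ⊕ K) ⊕ (M2 ⊕ K) = M1 ⊕ M2, so the key drops out. Then M2 = (M1 ⊕ M2) ⊕ M1 over the first 10 bytes.
byte 0: (4a XOR 73) XOR 74 = 39 XOR 74 = 4d
byte 1: (b5 XOR 94) XOR 68 = 21 XOR 68 = 49
byte 2: (e5 XOR 44) XOR 65 = a1 XOR 65 = c4
byte 3: (f8 XOR c5) XOR 20 = 3d XOR 20 = 1d
byte 4: (d2 XOR 5f) XOR 46 = 8d XOR 46 = cb
byte 5: (57 XOR e9) XOR 72 = be XOR 72 = cc
byte 6: (57 XOR fa) XOR 6f = ad XOR 6f = c2
byte 7: (1a XOR 8e) XOR 6d = 94 XOR 6d = f9
byte 8: (20 XOR 8d) XOR 3a = ad XOR 3a = 97
byte 9: (66 XOR af) XOR 20 = c9 XOR 20 = e9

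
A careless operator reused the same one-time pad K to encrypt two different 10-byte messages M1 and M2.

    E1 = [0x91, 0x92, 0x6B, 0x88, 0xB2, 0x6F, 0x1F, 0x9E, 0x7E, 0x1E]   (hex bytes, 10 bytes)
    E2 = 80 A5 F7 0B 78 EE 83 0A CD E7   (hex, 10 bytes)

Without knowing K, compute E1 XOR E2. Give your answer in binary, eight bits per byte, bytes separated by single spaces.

00010001 00110111 10011100 10000011 11001010 10000001 10011100 10010100 10110011 11111001

E1 ⊕ E2 = (M1 ⊕ K) ⊕ (M2 ⊕ K) = M1 ⊕ M2 — the shared key cancels under XOR.
byte 0: 91 ⊕ 80 = 11
byte 1: 92 ⊕ a5 = 37
byte 2: 6b ⊕ f7 = 9c
byte 3: 88 ⊕ 0b = 83
byte 4: b2 ⊕ 78 = ca
byte 5: 6f ⊕ ee = 81
byte 6: 1f ⊕ 83 = 9c
byte 7: 9e ⊕ 0a = 94
byte 8: 7e ⊕ cd = b3
byte 9: 1e ⊕ e7 = f9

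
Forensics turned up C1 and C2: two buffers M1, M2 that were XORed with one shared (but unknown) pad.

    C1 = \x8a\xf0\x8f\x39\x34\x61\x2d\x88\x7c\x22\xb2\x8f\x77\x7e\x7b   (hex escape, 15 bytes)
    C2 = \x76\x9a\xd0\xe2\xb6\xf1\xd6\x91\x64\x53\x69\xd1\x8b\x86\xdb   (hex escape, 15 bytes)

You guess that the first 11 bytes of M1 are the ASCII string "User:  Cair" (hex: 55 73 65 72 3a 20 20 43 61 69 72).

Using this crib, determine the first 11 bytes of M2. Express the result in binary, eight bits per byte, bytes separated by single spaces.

10101001 00011001 00111010 10101001 10111000 10110000 11011011 01011010 01111001 00011000 10101001

First, C1 ⊕ C2 = (M1 ⊕ K) ⊕ (M2 ⊕ K) = M1 ⊕ M2, so the key drops out. Then M2 = (M1 ⊕ M2) ⊕ M1 over the first 11 bytes.
byte 0: (8a ⊕ 76) ⊕ 55 = fc ⊕ 55 = a9
byte 1: (f0 ⊕ 9a) ⊕ 73 = 6a ⊕ 73 = 19
byte 2: (8f ⊕ d0) ⊕ 65 = 5f ⊕ 65 = 3a
byte 3: (39 ⊕ e2) ⊕ 72 = db ⊕ 72 = a9
byte 4: (34 ⊕ b6) ⊕ 3a = 82 ⊕ 3a = b8
byte 5: (61 ⊕ f1) ⊕ 20 = 90 ⊕ 20 = b0
byte 6: (2d ⊕ d6) ⊕ 20 = fb ⊕ 20 = db
byte 7: (88 ⊕ 91) ⊕ 43 = 19 ⊕ 43 = 5a
byte 8: (7c ⊕ 64) ⊕ 61 = 18 ⊕ 61 = 79
byte 9: (22 ⊕ 53) ⊕ 69 = 71 ⊕ 69 = 18
byte 10: (b2 ⊕ 69) ⊕ 72 = db ⊕ 72 = a9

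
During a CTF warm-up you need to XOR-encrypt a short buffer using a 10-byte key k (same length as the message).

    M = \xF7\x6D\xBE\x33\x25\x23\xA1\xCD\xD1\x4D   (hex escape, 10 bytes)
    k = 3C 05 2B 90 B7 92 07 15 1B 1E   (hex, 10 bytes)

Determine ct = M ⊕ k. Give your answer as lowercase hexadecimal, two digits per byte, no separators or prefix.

f7 ⊕ 3c = cb
6d ⊕ 05 = 68
be ⊕ 2b = 95
33 ⊕ 90 = a3
25 ⊕ b7 = 92
23 ⊕ 92 = b1
a1 ⊕ 07 = a6
cd ⊕ 15 = d8
d1 ⊕ 1b = ca
4d ⊕ 1e = 53

cb6895a392b1a6d8ca53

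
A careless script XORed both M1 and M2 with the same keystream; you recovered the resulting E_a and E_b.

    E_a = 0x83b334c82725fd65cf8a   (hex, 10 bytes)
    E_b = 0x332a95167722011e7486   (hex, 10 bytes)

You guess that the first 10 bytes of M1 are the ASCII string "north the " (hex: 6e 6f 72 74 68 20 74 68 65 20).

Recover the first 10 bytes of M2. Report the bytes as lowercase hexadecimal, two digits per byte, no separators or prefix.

First, E_a ⊕ E_b = (M1 ⊕ K) ⊕ (M2 ⊕ K) = M1 ⊕ M2, so the key drops out. Then M2 = (M1 ⊕ M2) ⊕ M1 over the first 10 bytes.
byte 0: (83 ^ 33) ^ 6e = b0 ^ 6e = de
byte 1: (b3 ^ 2a) ^ 6f = 99 ^ 6f = f6
byte 2: (34 ^ 95) ^ 72 = a1 ^ 72 = d3
byte 3: (c8 ^ 16) ^ 74 = de ^ 74 = aa
byte 4: (27 ^ 77) ^ 68 = 50 ^ 68 = 38
byte 5: (25 ^ 22) ^ 20 = 07 ^ 20 = 27
byte 6: (fd ^ 01) ^ 74 = fc ^ 74 = 88
byte 7: (65 ^ 1e) ^ 68 = 7b ^ 68 = 13
byte 8: (cf ^ 74) ^ 65 = bb ^ 65 = de
byte 9: (8a ^ 86) ^ 20 = 0c ^ 20 = 2c

def6d3aa38278813de2c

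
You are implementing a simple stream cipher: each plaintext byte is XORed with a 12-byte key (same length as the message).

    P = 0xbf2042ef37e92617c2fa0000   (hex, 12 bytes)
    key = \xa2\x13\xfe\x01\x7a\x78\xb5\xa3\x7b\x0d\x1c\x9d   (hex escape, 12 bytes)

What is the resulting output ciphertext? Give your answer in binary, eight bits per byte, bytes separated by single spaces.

XOR is its own inverse, so applying the key byte-wise gives the result directly.
byte 0: bf xor a2 = 1d
byte 1: 20 xor 13 = 33
byte 2: 42 xor fe = bc
byte 3: ef xor 01 = ee
byte 4: 37 xor 7a = 4d
byte 5: e9 xor 78 = 91
byte 6: 26 xor b5 = 93
byte 7: 17 xor a3 = b4
byte 8: c2 xor 7b = b9
byte 9: fa xor 0d = f7
byte 10: 00 xor 1c = 1c
byte 11: 00 xor 9d = 9d

00011101 00110011 10111100 11101110 01001101 10010001 10010011 10110100 10111001 11110111 00011100 10011101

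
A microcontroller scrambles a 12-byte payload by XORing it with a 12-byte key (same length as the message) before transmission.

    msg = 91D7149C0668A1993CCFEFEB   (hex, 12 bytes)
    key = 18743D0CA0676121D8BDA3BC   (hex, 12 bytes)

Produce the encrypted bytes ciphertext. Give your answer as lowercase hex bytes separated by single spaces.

89 a3 29 90 a6 0f c0 b8 e4 72 4c 57

145 ^  24 = 137
215 ^ 116 = 163
 20 ^  61 =  41
156 ^  12 = 144
  6 ^ 160 = 166
104 ^ 103 =  15
161 ^  97 = 192
153 ^  33 = 184
 60 ^ 216 = 228
207 ^ 189 = 114
239 ^ 163 =  76
235 ^ 188 =  87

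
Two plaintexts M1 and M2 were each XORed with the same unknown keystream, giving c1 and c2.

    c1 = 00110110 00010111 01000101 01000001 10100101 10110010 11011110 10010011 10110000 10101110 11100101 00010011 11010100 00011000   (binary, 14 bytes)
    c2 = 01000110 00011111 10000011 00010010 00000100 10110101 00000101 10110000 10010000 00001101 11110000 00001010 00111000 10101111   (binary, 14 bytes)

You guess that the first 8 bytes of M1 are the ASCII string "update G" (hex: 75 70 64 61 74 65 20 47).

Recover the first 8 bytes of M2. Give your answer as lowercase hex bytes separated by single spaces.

05 78 a2 32 d5 62 fb 64

First, c1 ⊕ c2 = (M1 ⊕ K) ⊕ (M2 ⊕ K) = M1 ⊕ M2, so the key drops out. Then M2 = (M1 ⊕ M2) ⊕ M1 over the first 8 bytes.
byte 0: (36 ⊕ 46) ⊕ 75 = 70 ⊕ 75 = 05
byte 1: (17 ⊕ 1f) ⊕ 70 = 08 ⊕ 70 = 78
byte 2: (45 ⊕ 83) ⊕ 64 = c6 ⊕ 64 = a2
byte 3: (41 ⊕ 12) ⊕ 61 = 53 ⊕ 61 = 32
byte 4: (a5 ⊕ 04) ⊕ 74 = a1 ⊕ 74 = d5
byte 5: (b2 ⊕ b5) ⊕ 65 = 07 ⊕ 65 = 62
byte 6: (de ⊕ 05) ⊕ 20 = db ⊕ 20 = fb
byte 7: (93 ⊕ b0) ⊕ 47 = 23 ⊕ 47 = 64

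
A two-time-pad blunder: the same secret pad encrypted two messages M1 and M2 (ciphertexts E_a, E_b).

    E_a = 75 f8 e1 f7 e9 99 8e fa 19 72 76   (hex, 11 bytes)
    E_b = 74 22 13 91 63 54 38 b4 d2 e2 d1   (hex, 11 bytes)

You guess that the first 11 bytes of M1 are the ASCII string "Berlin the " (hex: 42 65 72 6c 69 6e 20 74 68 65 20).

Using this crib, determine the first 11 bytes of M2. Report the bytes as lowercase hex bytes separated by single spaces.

First, E_a ⊕ E_b = (M1 ⊕ K) ⊕ (M2 ⊕ K) = M1 ⊕ M2, so the key drops out. Then M2 = (M1 ⊕ M2) ⊕ M1 over the first 11 bytes.
byte 0: (75 XOR 74) XOR 42 = 01 XOR 42 = 43
byte 1: (f8 XOR 22) XOR 65 = da XOR 65 = bf
byte 2: (e1 XOR 13) XOR 72 = f2 XOR 72 = 80
byte 3: (f7 XOR 91) XOR 6c = 66 XOR 6c = 0a
byte 4: (e9 XOR 63) XOR 69 = 8a XOR 69 = e3
byte 5: (99 XOR 54) XOR 6e = cd XOR 6e = a3
byte 6: (8e XOR 38) XOR 20 = b6 XOR 20 = 96
byte 7: (fa XOR b4) XOR 74 = 4e XOR 74 = 3a
byte 8: (19 XOR d2) XOR 68 = cb XOR 68 = a3
byte 9: (72 XOR e2) XOR 65 = 90 XOR 65 = f5
byte 10: (76 XOR d1) XOR 20 = a7 XOR 20 = 87

43 bf 80 0a e3 a3 96 3a a3 f5 87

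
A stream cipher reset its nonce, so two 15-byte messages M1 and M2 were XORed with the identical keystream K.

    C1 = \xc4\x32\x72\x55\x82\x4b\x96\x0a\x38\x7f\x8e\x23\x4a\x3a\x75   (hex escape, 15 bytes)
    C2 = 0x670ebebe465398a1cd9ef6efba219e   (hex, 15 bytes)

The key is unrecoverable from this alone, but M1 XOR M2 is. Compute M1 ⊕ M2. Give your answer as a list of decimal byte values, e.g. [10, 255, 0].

[163, 60, 204, 235, 196, 24, 14, 171, 245, 225, 120, 204, 240, 27, 235]

C1 ⊕ C2 = (M1 ⊕ K) ⊕ (M2 ⊕ K) = M1 ⊕ M2 — the shared key cancels under XOR.
byte 0: 196 ⊕ 103 = 163
byte 1:  50 ⊕  14 =  60
byte 2: 114 ⊕ 190 = 204
byte 3:  85 ⊕ 190 = 235
byte 4: 130 ⊕  70 = 196
byte 5:  75 ⊕  83 =  24
byte 6: 150 ⊕ 152 =  14
byte 7:  10 ⊕ 161 = 171
byte 8:  56 ⊕ 205 = 245
byte 9: 127 ⊕ 158 = 225
byte 10: 142 ⊕ 246 = 120
byte 11:  35 ⊕ 239 = 204
byte 12:  74 ⊕ 186 = 240
byte 13:  58 ⊕  33 =  27
byte 14: 117 ⊕ 158 = 235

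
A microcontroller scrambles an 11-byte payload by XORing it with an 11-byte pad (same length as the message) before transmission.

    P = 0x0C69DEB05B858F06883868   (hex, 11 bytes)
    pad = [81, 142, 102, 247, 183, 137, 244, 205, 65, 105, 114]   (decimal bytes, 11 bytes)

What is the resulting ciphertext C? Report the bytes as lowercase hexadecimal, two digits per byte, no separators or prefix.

0c XOR 51 = 5d
69 XOR 8e = e7
de XOR 66 = b8
b0 XOR f7 = 47
5b XOR b7 = ec
85 XOR 89 = 0c
8f XOR f4 = 7b
06 XOR cd = cb
88 XOR 41 = c9
38 XOR 69 = 51
68 XOR 72 = 1a

5de7b847ec0c7bcbc9511a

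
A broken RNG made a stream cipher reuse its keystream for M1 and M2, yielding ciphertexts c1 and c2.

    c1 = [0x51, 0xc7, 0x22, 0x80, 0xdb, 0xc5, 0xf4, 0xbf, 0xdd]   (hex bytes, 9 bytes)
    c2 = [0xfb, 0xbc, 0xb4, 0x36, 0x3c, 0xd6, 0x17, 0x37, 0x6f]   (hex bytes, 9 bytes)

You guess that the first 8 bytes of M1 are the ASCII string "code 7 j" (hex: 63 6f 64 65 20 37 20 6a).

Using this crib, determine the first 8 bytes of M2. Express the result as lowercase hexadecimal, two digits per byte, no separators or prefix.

First, c1 ⊕ c2 = (M1 ⊕ K) ⊕ (M2 ⊕ K) = M1 ⊕ M2, so the key drops out. Then M2 = (M1 ⊕ M2) ⊕ M1 over the first 8 bytes.
byte 0: (51 ^ fb) ^ 63 = aa ^ 63 = c9
byte 1: (c7 ^ bc) ^ 6f = 7b ^ 6f = 14
byte 2: (22 ^ b4) ^ 64 = 96 ^ 64 = f2
byte 3: (80 ^ 36) ^ 65 = b6 ^ 65 = d3
byte 4: (db ^ 3c) ^ 20 = e7 ^ 20 = c7
byte 5: (c5 ^ d6) ^ 37 = 13 ^ 37 = 24
byte 6: (f4 ^ 17) ^ 20 = e3 ^ 20 = c3
byte 7: (bf ^ 37) ^ 6a = 88 ^ 6a = e2

c914f2d3c724c3e2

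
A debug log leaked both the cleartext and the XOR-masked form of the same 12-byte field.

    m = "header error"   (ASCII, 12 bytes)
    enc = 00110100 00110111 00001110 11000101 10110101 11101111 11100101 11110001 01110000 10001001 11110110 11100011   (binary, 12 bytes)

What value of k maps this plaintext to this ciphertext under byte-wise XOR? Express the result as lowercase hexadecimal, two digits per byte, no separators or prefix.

5c526fa1d09dc59402fb9991

Since enc = m ⊕ k, XORing both sides with m gives k = m ⊕ enc.
68 ^ 34 = 5c
65 ^ 37 = 52
61 ^ 0e = 6f
64 ^ c5 = a1
65 ^ b5 = d0
72 ^ ef = 9d
20 ^ e5 = c5
65 ^ f1 = 94
72 ^ 70 = 02
72 ^ 89 = fb
6f ^ f6 = 99
72 ^ e3 = 91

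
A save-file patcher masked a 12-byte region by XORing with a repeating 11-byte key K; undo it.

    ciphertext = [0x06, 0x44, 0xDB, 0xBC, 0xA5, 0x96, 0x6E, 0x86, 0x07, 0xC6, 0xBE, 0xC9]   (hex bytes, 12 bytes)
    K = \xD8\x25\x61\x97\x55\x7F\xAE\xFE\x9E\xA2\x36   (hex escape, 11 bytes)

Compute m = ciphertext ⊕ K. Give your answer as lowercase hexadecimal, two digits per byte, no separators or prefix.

de61ba2bf0e9c07899648811

The 11-byte key repeats, so the effective keystream is d8 25 61 97 55 7f ae fe 9e a2 36 d8.
byte 0: 00000110 XOR 11011000 = 11011110
byte 1: 01000100 XOR 00100101 = 01100001
byte 2: 11011011 XOR 01100001 = 10111010
byte 3: 10111100 XOR 10010111 = 00101011
byte 4: 10100101 XOR 01010101 = 11110000
byte 5: 10010110 XOR 01111111 = 11101001
byte 6: 01101110 XOR 10101110 = 11000000
byte 7: 10000110 XOR 11111110 = 01111000
byte 8: 00000111 XOR 10011110 = 10011001
byte 9: 11000110 XOR 10100010 = 01100100
byte 10: 10111110 XOR 00110110 = 10001000
byte 11: 11001001 XOR 11011000 = 00010001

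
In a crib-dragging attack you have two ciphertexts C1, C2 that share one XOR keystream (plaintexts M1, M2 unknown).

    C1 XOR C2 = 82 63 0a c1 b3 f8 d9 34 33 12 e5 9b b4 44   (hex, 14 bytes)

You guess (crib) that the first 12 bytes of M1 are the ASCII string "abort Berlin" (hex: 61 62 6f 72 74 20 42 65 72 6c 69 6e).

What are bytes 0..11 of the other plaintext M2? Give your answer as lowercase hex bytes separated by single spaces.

e3 01 65 b3 c7 d8 9b 51 41 7e 8c f5

Since C1 ⊕ C2 = M1 ⊕ M2, XORing with the guessed M1 bytes yields the corresponding M2 bytes: M2 = (C1 ⊕ C2) ⊕ M1.
byte 0: 82 ⊕ 61 = e3
byte 1: 63 ⊕ 62 = 01
byte 2: 0a ⊕ 6f = 65
byte 3: c1 ⊕ 72 = b3
byte 4: b3 ⊕ 74 = c7
byte 5: f8 ⊕ 20 = d8
byte 6: d9 ⊕ 42 = 9b
byte 7: 34 ⊕ 65 = 51
byte 8: 33 ⊕ 72 = 41
byte 9: 12 ⊕ 6c = 7e
byte 10: e5 ⊕ 69 = 8c
byte 11: 9b ⊕ 6e = f5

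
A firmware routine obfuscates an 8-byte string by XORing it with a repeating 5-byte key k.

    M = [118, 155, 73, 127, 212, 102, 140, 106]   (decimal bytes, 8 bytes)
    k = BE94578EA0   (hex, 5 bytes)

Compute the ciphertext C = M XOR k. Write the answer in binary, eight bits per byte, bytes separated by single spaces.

11001000 00001111 00011110 11110001 01110100 11011000 00011000 00111101

The 5-byte key repeats, so the effective keystream is be 94 57 8e a0 be 94 57.
byte 0: 01110110 ^ 10111110 = 11001000
byte 1: 10011011 ^ 10010100 = 00001111
byte 2: 01001001 ^ 01010111 = 00011110
byte 3: 01111111 ^ 10001110 = 11110001
byte 4: 11010100 ^ 10100000 = 01110100
byte 5: 01100110 ^ 10111110 = 11011000
byte 6: 10001100 ^ 10010100 = 00011000
byte 7: 01101010 ^ 01010111 = 00111101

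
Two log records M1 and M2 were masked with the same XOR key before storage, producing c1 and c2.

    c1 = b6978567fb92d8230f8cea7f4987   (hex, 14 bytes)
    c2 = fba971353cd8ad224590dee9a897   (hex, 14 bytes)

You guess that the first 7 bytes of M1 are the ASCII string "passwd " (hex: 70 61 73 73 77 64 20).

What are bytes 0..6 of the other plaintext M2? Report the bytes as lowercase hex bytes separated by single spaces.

3d 5f 87 21 b0 2e 55

First, c1 ⊕ c2 = (M1 ⊕ K) ⊕ (M2 ⊕ K) = M1 ⊕ M2, so the key drops out. Then M2 = (M1 ⊕ M2) ⊕ M1 over the first 7 bytes.
byte 0: (b6 ^ fb) ^ 70 = 4d ^ 70 = 3d
byte 1: (97 ^ a9) ^ 61 = 3e ^ 61 = 5f
byte 2: (85 ^ 71) ^ 73 = f4 ^ 73 = 87
byte 3: (67 ^ 35) ^ 73 = 52 ^ 73 = 21
byte 4: (fb ^ 3c) ^ 77 = c7 ^ 77 = b0
byte 5: (92 ^ d8) ^ 64 = 4a ^ 64 = 2e
byte 6: (d8 ^ ad) ^ 20 = 75 ^ 20 = 55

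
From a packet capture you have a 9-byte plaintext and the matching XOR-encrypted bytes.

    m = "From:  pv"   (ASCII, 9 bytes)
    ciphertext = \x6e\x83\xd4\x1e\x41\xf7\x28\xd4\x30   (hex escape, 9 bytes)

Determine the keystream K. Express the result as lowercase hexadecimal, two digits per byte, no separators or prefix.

28f1bb737bd708a446

Since ciphertext = m ⊕ K, XORing both sides with m gives K = m ⊕ ciphertext.
46 xor 6e = 28
72 xor 83 = f1
6f xor d4 = bb
6d xor 1e = 73
3a xor 41 = 7b
20 xor f7 = d7
20 xor 28 = 08
70 xor d4 = a4
76 xor 30 = 46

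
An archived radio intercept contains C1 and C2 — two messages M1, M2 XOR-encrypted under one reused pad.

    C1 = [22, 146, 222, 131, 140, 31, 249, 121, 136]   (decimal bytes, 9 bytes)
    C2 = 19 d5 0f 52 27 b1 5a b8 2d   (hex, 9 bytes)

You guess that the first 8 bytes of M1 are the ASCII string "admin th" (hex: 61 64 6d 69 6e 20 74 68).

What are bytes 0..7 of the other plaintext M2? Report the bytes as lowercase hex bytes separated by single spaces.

First, C1 ⊕ C2 = (M1 ⊕ K) ⊕ (M2 ⊕ K) = M1 ⊕ M2, so the key drops out. Then M2 = (M1 ⊕ M2) ⊕ M1 over the first 8 bytes.
byte 0: (16 xor 19) xor 61 = 0f xor 61 = 6e
byte 1: (92 xor d5) xor 64 = 47 xor 64 = 23
byte 2: (de xor 0f) xor 6d = d1 xor 6d = bc
byte 3: (83 xor 52) xor 69 = d1 xor 69 = b8
byte 4: (8c xor 27) xor 6e = ab xor 6e = c5
byte 5: (1f xor b1) xor 20 = ae xor 20 = 8e
byte 6: (f9 xor 5a) xor 74 = a3 xor 74 = d7
byte 7: (79 xor b8) xor 68 = c1 xor 68 = a9

6e 23 bc b8 c5 8e d7 a9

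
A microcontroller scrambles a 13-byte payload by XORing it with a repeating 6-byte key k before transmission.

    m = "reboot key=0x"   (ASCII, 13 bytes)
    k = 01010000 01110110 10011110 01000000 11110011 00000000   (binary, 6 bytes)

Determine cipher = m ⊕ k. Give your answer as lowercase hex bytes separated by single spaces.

22 13 fc 2f 9c 74 70 1d fb 39 ce 30 28

The 6-byte key repeats, so the effective keystream is 50 76 9e 40 f3 00 50 76 9e 40 f3 00 50.
byte 0: 72 XOR 50 = 22
byte 1: 65 XOR 76 = 13
byte 2: 62 XOR 9e = fc
byte 3: 6f XOR 40 = 2f
byte 4: 6f XOR f3 = 9c
byte 5: 74 XOR 00 = 74
byte 6: 20 XOR 50 = 70
byte 7: 6b XOR 76 = 1d
byte 8: 65 XOR 9e = fb
byte 9: 79 XOR 40 = 39
byte 10: 3d XOR f3 = ce
byte 11: 30 XOR 00 = 30
byte 12: 78 XOR 50 = 28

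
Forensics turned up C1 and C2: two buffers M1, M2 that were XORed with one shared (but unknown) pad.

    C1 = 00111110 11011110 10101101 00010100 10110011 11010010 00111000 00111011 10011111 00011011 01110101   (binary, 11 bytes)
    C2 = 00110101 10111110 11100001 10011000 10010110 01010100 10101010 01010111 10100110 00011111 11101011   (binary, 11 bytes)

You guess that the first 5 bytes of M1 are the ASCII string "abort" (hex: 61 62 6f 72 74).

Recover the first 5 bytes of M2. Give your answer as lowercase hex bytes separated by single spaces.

6a 02 23 fe 51

First, C1 ⊕ C2 = (M1 ⊕ K) ⊕ (M2 ⊕ K) = M1 ⊕ M2, so the key drops out. Then M2 = (M1 ⊕ M2) ⊕ M1 over the first 5 bytes.
byte 0: (3e ⊕ 35) ⊕ 61 = 0b ⊕ 61 = 6a
byte 1: (de ⊕ be) ⊕ 62 = 60 ⊕ 62 = 02
byte 2: (ad ⊕ e1) ⊕ 6f = 4c ⊕ 6f = 23
byte 3: (14 ⊕ 98) ⊕ 72 = 8c ⊕ 72 = fe
byte 4: (b3 ⊕ 96) ⊕ 74 = 25 ⊕ 74 = 51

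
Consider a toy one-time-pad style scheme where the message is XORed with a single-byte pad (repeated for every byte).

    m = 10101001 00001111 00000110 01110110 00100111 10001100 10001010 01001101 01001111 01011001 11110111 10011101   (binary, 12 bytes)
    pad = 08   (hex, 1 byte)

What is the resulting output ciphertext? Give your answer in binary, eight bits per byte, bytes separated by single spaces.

The 1-byte key repeats, so the effective keystream is 08 08 08 08 08 08 08 08 08 08 08 08.
byte 0: a9 ^ 08 = a1
byte 1: 0f ^ 08 = 07
byte 2: 06 ^ 08 = 0e
byte 3: 76 ^ 08 = 7e
byte 4: 27 ^ 08 = 2f
byte 5: 8c ^ 08 = 84
byte 6: 8a ^ 08 = 82
byte 7: 4d ^ 08 = 45
byte 8: 4f ^ 08 = 47
byte 9: 59 ^ 08 = 51
byte 10: f7 ^ 08 = ff
byte 11: 9d ^ 08 = 95

10100001 00000111 00001110 01111110 00101111 10000100 10000010 01000101 01000111 01010001 11111111 10010101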